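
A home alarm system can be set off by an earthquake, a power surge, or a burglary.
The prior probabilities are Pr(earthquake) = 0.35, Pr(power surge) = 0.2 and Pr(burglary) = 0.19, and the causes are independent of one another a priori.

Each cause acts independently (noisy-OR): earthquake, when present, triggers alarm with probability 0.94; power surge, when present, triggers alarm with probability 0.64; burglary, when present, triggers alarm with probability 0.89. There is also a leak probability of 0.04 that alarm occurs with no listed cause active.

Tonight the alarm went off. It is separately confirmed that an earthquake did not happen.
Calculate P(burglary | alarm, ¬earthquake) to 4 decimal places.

Under noisy-OR, P(alarm | causes) = 1 − (1−0.04)·∏(1−qᵢ) over the active causes.
By total probability over the 4 (power surge, burglary) configurations:
  P(alarm | ¬earthquake) = 0.04*0.8*0.81 + 0.8944*0.8*0.19 + 0.6544*0.2*0.81 + 0.961984*0.2*0.19
        = 0.025920 + 0.135949 + 0.106013 + 0.036555 = 0.304437
Keeping only the burglary-present terms gives 0.172504, so
  P(burglary | alarm, ¬earthquake) = 0.172504 / 0.304437 ≈ 0.5666

P(burglary | alarm, ¬earthquake) ≈ 0.5666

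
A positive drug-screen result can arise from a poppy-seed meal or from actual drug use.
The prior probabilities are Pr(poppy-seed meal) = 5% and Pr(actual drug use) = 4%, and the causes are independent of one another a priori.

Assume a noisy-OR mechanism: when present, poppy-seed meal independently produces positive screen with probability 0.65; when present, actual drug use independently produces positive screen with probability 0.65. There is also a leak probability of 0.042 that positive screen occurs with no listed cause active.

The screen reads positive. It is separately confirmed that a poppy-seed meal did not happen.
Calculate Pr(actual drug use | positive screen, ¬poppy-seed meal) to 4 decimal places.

Pr(actual drug use | positive screen, ¬poppy-seed meal) ≈ 0.3974

Under noisy-OR, P(positive screen | causes) = 1 − (1−0.042)·∏(1−qᵢ) over the active causes.
Numerator (weight on configurations with actual drug use): 0.6647*0.04 = 0.026588
Normalizer over all consistent configurations: 0.042*0.96 + 0.6647*0.04 = 0.066908
P(actual drug use | positive screen, ¬poppy-seed meal) = 0.026588/0.066908 ≈ 0.3974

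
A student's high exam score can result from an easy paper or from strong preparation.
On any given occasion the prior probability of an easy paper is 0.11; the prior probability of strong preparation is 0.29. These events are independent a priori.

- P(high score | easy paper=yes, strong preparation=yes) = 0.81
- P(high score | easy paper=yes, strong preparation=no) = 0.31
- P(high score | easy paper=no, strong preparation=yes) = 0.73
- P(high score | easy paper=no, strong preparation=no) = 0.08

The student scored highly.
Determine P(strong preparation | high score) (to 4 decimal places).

P(strong preparation | high score) ≈ 0.7413

Numerator (weight on configurations with strong preparation): 0.188413 + 0.025839 = 0.214252
Normalizer over all consistent configurations: 0.08·0.89·0.71 + 0.73·0.89·0.29 + 0.31·0.11·0.71 + 0.81·0.11·0.29 = 0.289015
P(strong preparation | high score) = 0.214252/0.289015 ≈ 0.7413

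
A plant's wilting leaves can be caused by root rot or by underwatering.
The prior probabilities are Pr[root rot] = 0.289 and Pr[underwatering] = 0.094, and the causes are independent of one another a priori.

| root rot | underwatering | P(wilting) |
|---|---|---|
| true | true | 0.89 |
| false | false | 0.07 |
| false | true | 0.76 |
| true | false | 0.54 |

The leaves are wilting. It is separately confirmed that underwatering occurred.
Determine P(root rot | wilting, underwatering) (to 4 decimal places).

P(root rot | wilting, underwatering) ≈ 0.3225

P(wilting | underwatering) = 0.76*0.711 + 0.89*0.289 = 0.540360 + 0.257210 = 0.797570
Of this, 0.257210 comes from 0.89*0.289 (the root rot=true cases).
So P(root rot | wilting, underwatering) = 0.257210/0.797570 ≈ 0.3225.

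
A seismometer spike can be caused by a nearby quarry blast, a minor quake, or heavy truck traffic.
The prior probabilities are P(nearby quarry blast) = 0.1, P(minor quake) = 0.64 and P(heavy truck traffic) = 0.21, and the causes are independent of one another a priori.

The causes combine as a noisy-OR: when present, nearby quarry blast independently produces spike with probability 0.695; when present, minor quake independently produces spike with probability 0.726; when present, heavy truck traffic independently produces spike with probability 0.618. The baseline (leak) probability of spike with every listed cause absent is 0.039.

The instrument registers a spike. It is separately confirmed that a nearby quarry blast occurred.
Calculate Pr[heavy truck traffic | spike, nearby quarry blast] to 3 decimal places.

Under noisy-OR, P(spike | causes) = 1 − (1−0.039)·∏(1−qᵢ) over the active causes.
Weight on heavy truck traffic=true, given the evidence: 0.067135 + 0.130277 = 0.197412
The normalizing constant is 0.706895*0.36*0.79 + 0.888034*0.36*0.21 + 0.919689*0.64*0.79 + 0.969321*0.64*0.21 = 0.863448
P(heavy truck traffic | spike, nearby quarry blast) = 0.197412/0.863448 ≈ 0.229

Pr[heavy truck traffic | spike, nearby quarry blast] ≈ 0.229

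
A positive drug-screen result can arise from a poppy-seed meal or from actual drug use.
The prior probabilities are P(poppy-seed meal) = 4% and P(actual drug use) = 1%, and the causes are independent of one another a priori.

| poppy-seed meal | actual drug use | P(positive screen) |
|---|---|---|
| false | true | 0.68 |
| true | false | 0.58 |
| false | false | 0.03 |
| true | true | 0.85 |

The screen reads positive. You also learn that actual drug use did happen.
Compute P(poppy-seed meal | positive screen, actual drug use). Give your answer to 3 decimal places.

P(poppy-seed meal | positive screen, actual drug use) ≈ 0.050

Enumerate both values of poppy-seed meal and weight by the priors:
  P(positive screen | actual drug use) = 0.68*0.96 + 0.85*0.04
        = 0.652800 + 0.034000 = 0.686800
The terms with poppy-seed meal present sum to 0.034000, so
  P(poppy-seed meal | positive screen, actual drug use) = 0.034000 / 0.686800 ≈ 0.050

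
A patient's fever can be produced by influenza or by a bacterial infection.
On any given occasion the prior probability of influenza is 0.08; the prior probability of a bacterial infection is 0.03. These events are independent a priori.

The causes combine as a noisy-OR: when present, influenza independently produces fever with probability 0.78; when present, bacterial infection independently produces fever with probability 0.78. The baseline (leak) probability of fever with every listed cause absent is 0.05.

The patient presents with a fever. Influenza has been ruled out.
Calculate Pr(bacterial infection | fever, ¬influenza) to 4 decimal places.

Pr(bacterial infection | fever, ¬influenza) ≈ 0.3285

Under noisy-OR, P(fever | causes) = 1 − (1−0.05)·∏(1−qᵢ) over the active causes.
P(fever | ¬influenza) = 0.05×0.97 + 0.791×0.03 = 0.048500 + 0.023730 = 0.072230
Restricting to configurations with bacterial infection present: 0.791×0.03 = 0.023730.
So P(bacterial infection | fever, ¬influenza) = 0.023730/0.072230 ≈ 0.3285.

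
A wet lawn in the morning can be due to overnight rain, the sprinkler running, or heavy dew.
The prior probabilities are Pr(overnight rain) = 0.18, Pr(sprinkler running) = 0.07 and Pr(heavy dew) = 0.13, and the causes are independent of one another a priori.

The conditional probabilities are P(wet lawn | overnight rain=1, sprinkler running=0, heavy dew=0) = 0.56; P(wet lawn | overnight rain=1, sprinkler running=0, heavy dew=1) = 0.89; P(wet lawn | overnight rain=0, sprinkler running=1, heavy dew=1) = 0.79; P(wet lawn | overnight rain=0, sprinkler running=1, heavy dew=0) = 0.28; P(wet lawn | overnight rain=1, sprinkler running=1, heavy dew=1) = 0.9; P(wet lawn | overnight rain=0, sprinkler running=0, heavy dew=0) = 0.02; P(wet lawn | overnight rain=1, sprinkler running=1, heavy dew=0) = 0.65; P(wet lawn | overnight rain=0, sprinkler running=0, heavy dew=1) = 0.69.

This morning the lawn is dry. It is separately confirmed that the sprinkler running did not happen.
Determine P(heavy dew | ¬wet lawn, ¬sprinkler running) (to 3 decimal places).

Enumerate the 4 (overnight rain, heavy dew) configurations and weight by the priors:
  P(¬wet lawn | ¬sprinkler running) = 0.98·0.82·0.87 + 0.31·0.82·0.13 + 0.44·0.18·0.87 + 0.11·0.18·0.13
        = 0.699132 + 0.033046 + 0.068904 + 0.002574 = 0.803656
Configurations with heavy dew contribute 0.035620, so
  P(heavy dew | ¬wet lawn, ¬sprinkler running) = 0.035620 / 0.803656 ≈ 0.044

P(heavy dew | ¬wet lawn, ¬sprinkler running) ≈ 0.044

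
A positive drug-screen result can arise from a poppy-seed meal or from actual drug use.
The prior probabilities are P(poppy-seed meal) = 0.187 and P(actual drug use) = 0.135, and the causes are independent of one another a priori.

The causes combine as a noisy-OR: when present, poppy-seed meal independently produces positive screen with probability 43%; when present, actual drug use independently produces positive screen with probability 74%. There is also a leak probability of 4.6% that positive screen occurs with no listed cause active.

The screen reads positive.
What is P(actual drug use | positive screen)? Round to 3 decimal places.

P(actual drug use | positive screen) ≈ 0.495

Under noisy-OR, P(positive screen | causes) = 1 − (1−0.046)·∏(1−qᵢ) over the active causes.
Weight on actual drug use=true, given the evidence: 0.082531 + 0.021676 = 0.104207
Denominator P(positive screen): 0.046×0.813×0.865 + 0.75196×0.813×0.135 + 0.45622×0.187×0.865 + 0.858617×0.187×0.135 = 0.210352
P(actual drug use | positive screen) = 0.104207/0.210352 ≈ 0.495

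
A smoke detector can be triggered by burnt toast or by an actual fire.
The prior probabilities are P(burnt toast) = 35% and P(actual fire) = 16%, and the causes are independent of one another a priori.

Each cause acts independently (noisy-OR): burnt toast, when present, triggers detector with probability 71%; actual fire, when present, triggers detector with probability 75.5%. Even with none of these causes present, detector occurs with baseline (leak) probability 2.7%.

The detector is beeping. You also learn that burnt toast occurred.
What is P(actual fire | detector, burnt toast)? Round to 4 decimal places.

Under noisy-OR, P(detector | causes) = 1 − (1−0.027)·∏(1−qᵢ) over the active causes.
For the numerator, keep only actual fire=true terms: 0.930868*0.16 = 0.148939
Denominator P(detector | burnt toast): 0.71783*0.84 + 0.930868*0.16 = 0.751916
P(actual fire | detector, burnt toast) = 0.148939/0.751916 ≈ 0.1981

P(actual fire | detector, burnt toast) ≈ 0.1981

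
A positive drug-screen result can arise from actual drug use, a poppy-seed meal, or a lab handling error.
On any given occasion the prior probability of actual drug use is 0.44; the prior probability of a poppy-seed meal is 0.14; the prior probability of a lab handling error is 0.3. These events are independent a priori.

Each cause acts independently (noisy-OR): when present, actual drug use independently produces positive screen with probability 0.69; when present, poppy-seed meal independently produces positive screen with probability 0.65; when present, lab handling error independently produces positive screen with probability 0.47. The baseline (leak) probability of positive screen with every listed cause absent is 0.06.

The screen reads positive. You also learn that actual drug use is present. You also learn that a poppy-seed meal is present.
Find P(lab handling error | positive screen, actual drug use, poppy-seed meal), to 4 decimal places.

Under noisy-OR, P(positive screen | causes) = 1 − (1−0.06)·∏(1−qᵢ) over the active causes.
P(positive screen | actual drug use, poppy-seed meal) = 0.89801*0.7 + 0.945945*0.3 = 0.628607 + 0.283784 = 0.912391
The lab handling error-present share is 0.945945*0.3 = 0.283784.
So P(lab handling error | positive screen, actual drug use, poppy-seed meal) = 0.283784/0.912391 ≈ 0.3110.

P(lab handling error | positive screen, actual drug use, poppy-seed meal) ≈ 0.3110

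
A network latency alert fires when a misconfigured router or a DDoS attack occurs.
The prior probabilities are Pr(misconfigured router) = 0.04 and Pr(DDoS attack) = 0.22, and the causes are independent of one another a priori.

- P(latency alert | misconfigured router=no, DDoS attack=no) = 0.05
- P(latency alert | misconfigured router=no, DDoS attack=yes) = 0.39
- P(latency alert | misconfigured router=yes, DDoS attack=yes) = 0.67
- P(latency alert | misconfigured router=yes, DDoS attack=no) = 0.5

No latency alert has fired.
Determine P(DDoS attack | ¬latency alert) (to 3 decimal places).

P(DDoS attack | ¬latency alert) ≈ 0.153

By total probability over the 4 (misconfigured router, DDoS attack) configurations:
  P(¬latency alert) = 0.95×0.96×0.78 + 0.61×0.96×0.22 + 0.5×0.04×0.78 + 0.33×0.04×0.22
        = 0.711360 + 0.128832 + 0.015600 + 0.002904 = 0.858696
Configurations with DDoS attack contribute 0.131736, so
  P(DDoS attack | ¬latency alert) = 0.131736 / 0.858696 ≈ 0.153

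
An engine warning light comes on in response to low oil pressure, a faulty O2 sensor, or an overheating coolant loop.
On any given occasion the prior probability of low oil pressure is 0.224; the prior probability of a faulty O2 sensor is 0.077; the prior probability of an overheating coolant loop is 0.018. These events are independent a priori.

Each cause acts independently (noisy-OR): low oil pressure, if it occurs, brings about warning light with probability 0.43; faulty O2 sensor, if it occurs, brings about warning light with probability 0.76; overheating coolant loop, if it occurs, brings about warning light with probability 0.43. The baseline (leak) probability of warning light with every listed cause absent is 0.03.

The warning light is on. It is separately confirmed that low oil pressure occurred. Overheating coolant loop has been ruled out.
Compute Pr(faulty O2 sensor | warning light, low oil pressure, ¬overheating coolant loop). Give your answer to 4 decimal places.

Pr(faulty O2 sensor | warning light, low oil pressure, ¬overheating coolant loop) ≈ 0.1393

Under noisy-OR, P(warning light | causes) = 1 − (1−0.03)·∏(1−qᵢ) over the active causes.
P(warning light | low oil pressure, ¬overheating coolant loop) = 0.4471·0.923 + 0.867304·0.077 = 0.412673 + 0.066782 = 0.479455
Of this, 0.066782 comes from 0.867304·0.077 (the faulty O2 sensor=true cases).
So P(faulty O2 sensor | warning light, low oil pressure, ¬overheating coolant loop) = 0.066782/0.479455 ≈ 0.1393.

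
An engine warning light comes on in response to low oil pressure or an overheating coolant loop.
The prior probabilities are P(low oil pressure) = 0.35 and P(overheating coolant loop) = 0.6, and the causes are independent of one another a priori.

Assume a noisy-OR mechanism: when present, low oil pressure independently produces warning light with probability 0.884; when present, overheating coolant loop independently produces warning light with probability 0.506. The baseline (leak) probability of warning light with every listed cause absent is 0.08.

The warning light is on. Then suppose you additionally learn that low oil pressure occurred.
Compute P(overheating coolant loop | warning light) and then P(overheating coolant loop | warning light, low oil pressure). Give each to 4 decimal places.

P(overheating coolant loop | warning light) ≈ 0.7384; P(overheating coolant loop | warning light, low oil pressure) ≈ 0.6140

Under noisy-OR, P(warning light | causes) = 1 − (1−0.08)·∏(1−qᵢ) over the active causes.
For the numerator, keep only overheating coolant loop=true terms: 0.212753 + 0.198929 = 0.411682
Normalizer over all consistent configurations: 0.08·0.65·0.4 + 0.54552·0.65·0.6 + 0.89328·0.35·0.4 + 0.94728·0.35·0.6 = 0.557541
P(overheating coolant loop | warning light) = 0.411682/0.557541 ≈ 0.7384

Now condition on the additional information:
Weight on overheating coolant loop=true, given the evidence: 0.94728×0.6 = 0.568368
Denominator P(warning light | low oil pressure): 0.89328×0.4 + 0.94728×0.6 = 0.925680
Posterior = 0.568368 / 0.925680 ≈ 0.6140
The drop from 0.7384 to 0.6140 is the explaining-away (discounting) effect.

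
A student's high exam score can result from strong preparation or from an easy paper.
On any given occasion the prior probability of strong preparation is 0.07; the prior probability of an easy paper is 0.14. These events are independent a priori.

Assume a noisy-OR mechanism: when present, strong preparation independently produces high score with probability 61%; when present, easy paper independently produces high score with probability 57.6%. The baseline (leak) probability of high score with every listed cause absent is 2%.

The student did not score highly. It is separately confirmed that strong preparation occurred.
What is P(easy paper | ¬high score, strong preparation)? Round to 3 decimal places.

P(easy paper | ¬high score, strong preparation) ≈ 0.065

Under noisy-OR, P(high score | causes) = 1 − (1−0.02)·∏(1−qᵢ) over the active causes.
P(¬high score | strong preparation) = 0.3822·0.86 + 0.162053·0.14 = 0.328692 + 0.022687 = 0.351379
Restricting to configurations with easy paper present: 0.162053·0.14 = 0.022687.
So P(easy paper | ¬high score, strong preparation) = 0.022687/0.351379 ≈ 0.065.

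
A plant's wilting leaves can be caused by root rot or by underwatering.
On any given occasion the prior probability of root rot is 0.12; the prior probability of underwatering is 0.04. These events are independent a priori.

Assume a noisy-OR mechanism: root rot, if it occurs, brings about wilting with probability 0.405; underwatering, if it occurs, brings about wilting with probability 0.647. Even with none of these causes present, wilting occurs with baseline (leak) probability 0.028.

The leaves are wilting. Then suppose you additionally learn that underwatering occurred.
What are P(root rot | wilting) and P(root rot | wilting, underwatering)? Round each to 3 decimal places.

P(root rot | wilting) ≈ 0.528; P(root rot | wilting, underwatering) ≈ 0.142

Under noisy-OR, P(wilting | causes) = 1 − (1−0.028)·∏(1−qᵢ) over the active causes.
By total probability over the 4 (root rot, underwatering) configurations:
  P(wilting) = 0.028*0.88*0.96 + 0.656884*0.88*0.04 + 0.42166*0.12*0.96 + 0.795846*0.12*0.04
        = 0.023654 + 0.023122 + 0.048575 + 0.003820 = 0.099171
The terms with root rot present sum to 0.052395, so
  P(root rot | wilting) = 0.052395 / 0.099171 ≈ 0.528

Now also conditioning on underwatering=true:
P(wilting | underwatering) = 0.656884·0.88 + 0.795846·0.12 = 0.578058 + 0.095502 = 0.673560
Restricting to configurations with root rot present: 0.795846·0.12 = 0.095502.
Hence the posterior is 0.095502/0.673560 ≈ 0.142.
The drop from 0.528 to 0.142 is the explaining-away (discounting) effect.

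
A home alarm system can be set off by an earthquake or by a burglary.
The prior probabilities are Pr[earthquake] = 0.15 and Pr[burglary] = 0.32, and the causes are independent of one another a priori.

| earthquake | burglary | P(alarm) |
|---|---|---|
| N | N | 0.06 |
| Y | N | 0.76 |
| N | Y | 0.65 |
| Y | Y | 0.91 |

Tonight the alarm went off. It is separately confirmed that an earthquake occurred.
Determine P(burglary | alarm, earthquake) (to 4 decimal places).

By total probability over both values of burglary:
  P(alarm | earthquake) = 0.76·0.68 + 0.91·0.32
        = 0.516800 + 0.291200 = 0.808000
Keeping only the burglary-present terms gives 0.291200, so
  P(burglary | alarm, earthquake) = 0.291200 / 0.808000 ≈ 0.3604

P(burglary | alarm, earthquake) ≈ 0.3604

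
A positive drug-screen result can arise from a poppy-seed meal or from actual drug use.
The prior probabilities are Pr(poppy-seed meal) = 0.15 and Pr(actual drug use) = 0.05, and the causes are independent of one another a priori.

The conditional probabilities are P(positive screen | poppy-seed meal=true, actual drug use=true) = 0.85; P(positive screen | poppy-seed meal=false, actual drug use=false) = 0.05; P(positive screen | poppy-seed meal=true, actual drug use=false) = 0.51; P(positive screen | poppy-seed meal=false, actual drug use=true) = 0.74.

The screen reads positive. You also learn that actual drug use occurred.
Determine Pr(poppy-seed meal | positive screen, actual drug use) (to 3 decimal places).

Weight on poppy-seed meal=true, given the evidence: 0.85×0.15 = 0.127500
Denominator P(positive screen | actual drug use): 0.74×0.85 + 0.85×0.15 = 0.756500
P(poppy-seed meal | positive screen, actual drug use) = 0.127500/0.756500 ≈ 0.169

Pr(poppy-seed meal | positive screen, actual drug use) ≈ 0.169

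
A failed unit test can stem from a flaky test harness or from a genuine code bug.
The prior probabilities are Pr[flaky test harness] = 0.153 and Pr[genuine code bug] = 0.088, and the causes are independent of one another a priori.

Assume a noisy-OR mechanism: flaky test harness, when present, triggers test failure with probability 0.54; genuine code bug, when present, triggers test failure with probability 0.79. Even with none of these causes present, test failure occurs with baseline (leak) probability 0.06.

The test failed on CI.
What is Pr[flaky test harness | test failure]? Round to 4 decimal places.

Pr[flaky test harness | test failure] ≈ 0.4627

Under noisy-OR, P(test failure | causes) = 1 − (1−0.06)·∏(1−qᵢ) over the active causes.
Sum P(test failure|·) weighted by the priors over the 4 (flaky test harness, genuine code bug) configurations:
  P(test failure) = 0.06×0.847×0.912 + 0.8026×0.847×0.088 + 0.5676×0.153×0.912 + 0.909196×0.153×0.088
        = 0.046348 + 0.059823 + 0.079201 + 0.012241 = 0.197613
Keeping only the flaky test harness-present terms gives 0.091442, so
  P(flaky test harness | test failure) = 0.091442 / 0.197613 ≈ 0.4627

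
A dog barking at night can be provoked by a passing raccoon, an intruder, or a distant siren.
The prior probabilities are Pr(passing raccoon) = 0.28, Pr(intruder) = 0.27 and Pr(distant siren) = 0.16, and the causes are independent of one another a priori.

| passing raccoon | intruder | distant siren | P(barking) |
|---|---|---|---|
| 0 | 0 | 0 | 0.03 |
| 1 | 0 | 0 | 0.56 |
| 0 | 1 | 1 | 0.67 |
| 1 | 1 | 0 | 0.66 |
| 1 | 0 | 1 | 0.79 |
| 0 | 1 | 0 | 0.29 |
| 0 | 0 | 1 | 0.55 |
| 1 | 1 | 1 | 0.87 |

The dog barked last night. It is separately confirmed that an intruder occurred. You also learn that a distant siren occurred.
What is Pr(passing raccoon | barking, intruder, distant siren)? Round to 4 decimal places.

P(barking | intruder, distant siren) = 0.67×0.72 + 0.87×0.28 = 0.482400 + 0.243600 = 0.726000
The passing raccoon-present share is 0.87×0.28 = 0.243600.
P(passing raccoon | barking, intruder, distant siren) = 0.243600 / 0.726000 ≈ 0.3355

Pr(passing raccoon | barking, intruder, distant siren) ≈ 0.3355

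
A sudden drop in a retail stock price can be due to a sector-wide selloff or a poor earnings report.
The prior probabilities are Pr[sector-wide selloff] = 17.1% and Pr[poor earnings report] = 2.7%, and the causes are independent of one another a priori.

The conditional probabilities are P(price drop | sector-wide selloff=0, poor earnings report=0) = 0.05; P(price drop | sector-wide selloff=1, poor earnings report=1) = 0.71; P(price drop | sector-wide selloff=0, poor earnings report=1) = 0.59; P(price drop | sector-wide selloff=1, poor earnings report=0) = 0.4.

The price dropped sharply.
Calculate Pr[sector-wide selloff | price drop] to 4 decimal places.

Pr[sector-wide selloff | price drop] ≈ 0.5660

For the numerator, keep only sector-wide selloff=true terms: 0.066553 + 0.003278 = 0.069831
Denominator P(price drop): 0.05*0.829*0.973 + 0.59*0.829*0.027 + 0.4*0.171*0.973 + 0.71*0.171*0.027 = 0.123368
Posterior = 0.069831 / 0.123368 ≈ 0.5660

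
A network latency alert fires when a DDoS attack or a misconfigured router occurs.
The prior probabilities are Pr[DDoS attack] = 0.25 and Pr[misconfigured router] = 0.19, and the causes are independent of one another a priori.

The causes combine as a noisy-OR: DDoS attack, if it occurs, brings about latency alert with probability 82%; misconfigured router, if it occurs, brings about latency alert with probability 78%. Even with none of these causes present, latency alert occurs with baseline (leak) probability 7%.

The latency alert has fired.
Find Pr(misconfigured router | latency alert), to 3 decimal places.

Pr(misconfigured router | latency alert) ≈ 0.430

Under noisy-OR, P(latency alert | causes) = 1 − (1−0.07)·∏(1−qᵢ) over the active causes.
For the numerator, keep only misconfigured router=true terms: 0.113345 + 0.045751 = 0.159096
Denominator P(latency alert): 0.07·0.75·0.81 + 0.7954·0.75·0.19 + 0.8326·0.25·0.81 + 0.963172·0.25·0.19 = 0.370223
P(misconfigured router | latency alert) = 0.159096/0.370223 ≈ 0.430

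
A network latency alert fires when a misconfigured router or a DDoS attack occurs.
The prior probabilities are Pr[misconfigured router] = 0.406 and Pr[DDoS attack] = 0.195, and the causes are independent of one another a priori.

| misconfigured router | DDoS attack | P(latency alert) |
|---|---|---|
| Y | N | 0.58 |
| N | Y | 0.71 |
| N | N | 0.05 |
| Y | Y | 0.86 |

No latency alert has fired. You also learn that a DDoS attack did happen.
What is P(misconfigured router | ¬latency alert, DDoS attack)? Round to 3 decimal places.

P(misconfigured router | ¬latency alert, DDoS attack) ≈ 0.248

P(¬latency alert | DDoS attack) = 0.29·0.594 + 0.14·0.406 = 0.172260 + 0.056840 = 0.229100
Restricting to configurations with misconfigured router present: 0.14·0.406 = 0.056840.
Hence the posterior is 0.056840/0.229100 ≈ 0.248.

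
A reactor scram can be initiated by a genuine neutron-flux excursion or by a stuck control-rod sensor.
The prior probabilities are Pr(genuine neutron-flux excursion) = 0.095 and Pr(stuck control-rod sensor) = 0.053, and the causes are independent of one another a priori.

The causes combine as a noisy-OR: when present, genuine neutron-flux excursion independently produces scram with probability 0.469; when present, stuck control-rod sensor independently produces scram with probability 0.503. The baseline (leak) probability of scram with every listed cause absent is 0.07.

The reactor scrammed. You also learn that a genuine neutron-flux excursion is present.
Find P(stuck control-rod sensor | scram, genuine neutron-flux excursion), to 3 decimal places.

Under noisy-OR, P(scram | causes) = 1 − (1−0.07)·∏(1−qᵢ) over the active causes.
Enumerate both values of stuck control-rod sensor and weight by the priors:
  P(scram | genuine neutron-flux excursion) = 0.50617×0.947 + 0.754566×0.053
        = 0.479343 + 0.039992 = 0.519335
The terms with stuck control-rod sensor present sum to 0.039992, so
  P(stuck control-rod sensor | scram, genuine neutron-flux excursion) = 0.039992 / 0.519335 ≈ 0.077

P(stuck control-rod sensor | scram, genuine neutron-flux excursion) ≈ 0.077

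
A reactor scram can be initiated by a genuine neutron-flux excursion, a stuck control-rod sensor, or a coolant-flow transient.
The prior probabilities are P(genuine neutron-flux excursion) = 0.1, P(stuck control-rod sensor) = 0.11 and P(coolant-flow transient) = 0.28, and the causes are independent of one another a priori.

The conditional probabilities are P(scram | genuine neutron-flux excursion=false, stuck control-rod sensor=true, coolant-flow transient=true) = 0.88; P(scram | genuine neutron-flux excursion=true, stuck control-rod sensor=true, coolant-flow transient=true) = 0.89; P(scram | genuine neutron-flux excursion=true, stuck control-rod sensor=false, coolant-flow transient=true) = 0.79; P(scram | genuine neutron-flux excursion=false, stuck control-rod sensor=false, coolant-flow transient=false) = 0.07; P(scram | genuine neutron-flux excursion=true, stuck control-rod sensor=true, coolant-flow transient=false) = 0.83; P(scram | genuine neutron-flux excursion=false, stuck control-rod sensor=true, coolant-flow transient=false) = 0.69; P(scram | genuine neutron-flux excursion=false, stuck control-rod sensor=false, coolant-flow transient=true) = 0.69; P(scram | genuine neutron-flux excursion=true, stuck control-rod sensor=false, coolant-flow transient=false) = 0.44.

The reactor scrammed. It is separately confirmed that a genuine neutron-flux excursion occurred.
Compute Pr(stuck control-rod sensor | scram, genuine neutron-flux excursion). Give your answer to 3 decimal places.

Pr(stuck control-rod sensor | scram, genuine neutron-flux excursion) ≈ 0.163

For the numerator, keep only stuck control-rod sensor=true terms: 0.065736 + 0.027412 = 0.093148
The normalizing constant is 0.44*0.89*0.72 + 0.79*0.89*0.28 + 0.83*0.11*0.72 + 0.89*0.11*0.28 = 0.571968
P(stuck control-rod sensor | scram, genuine neutron-flux excursion) = 0.093148/0.571968 ≈ 0.163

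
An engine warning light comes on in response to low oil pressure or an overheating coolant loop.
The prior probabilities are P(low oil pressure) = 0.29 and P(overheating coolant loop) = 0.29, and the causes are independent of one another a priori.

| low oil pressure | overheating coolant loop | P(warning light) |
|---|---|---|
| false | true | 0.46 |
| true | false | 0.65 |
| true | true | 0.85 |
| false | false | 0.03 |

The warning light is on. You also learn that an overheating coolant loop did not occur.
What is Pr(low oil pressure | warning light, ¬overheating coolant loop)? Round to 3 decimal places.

Pr(low oil pressure | warning light, ¬overheating coolant loop) ≈ 0.898

For the numerator, keep only low oil pressure=true terms: 0.65*0.29 = 0.188500
Denominator P(warning light | ¬overheating coolant loop): 0.03*0.71 + 0.65*0.29 = 0.209800
Posterior = 0.188500 / 0.209800 ≈ 0.898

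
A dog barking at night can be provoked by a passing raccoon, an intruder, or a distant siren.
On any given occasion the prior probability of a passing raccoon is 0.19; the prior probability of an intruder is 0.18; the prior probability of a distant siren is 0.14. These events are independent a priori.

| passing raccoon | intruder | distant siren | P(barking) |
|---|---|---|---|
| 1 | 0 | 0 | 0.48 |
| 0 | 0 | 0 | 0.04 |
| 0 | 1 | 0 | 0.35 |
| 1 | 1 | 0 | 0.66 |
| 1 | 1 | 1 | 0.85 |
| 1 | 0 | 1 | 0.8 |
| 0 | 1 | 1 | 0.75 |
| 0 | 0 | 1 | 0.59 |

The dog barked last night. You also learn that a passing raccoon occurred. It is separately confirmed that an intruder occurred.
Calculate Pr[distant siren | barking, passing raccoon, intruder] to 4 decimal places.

Pr[distant siren | barking, passing raccoon, intruder] ≈ 0.1733

P(barking | passing raccoon, intruder) = 0.66*0.86 + 0.85*0.14 = 0.567600 + 0.119000 = 0.686600
The distant siren-present share is 0.85*0.14 = 0.119000.
So P(distant siren | barking, passing raccoon, intruder) = 0.119000/0.686600 ≈ 0.1733.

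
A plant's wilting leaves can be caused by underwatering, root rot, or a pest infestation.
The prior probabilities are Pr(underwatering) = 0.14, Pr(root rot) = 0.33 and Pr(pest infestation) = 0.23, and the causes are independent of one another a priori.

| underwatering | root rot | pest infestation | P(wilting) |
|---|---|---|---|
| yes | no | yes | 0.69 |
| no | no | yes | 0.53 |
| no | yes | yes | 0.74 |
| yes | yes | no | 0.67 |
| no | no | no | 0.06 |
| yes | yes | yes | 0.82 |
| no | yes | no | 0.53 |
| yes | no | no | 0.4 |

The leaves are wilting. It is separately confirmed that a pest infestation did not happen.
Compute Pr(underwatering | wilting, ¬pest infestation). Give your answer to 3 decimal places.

P(wilting | ¬pest infestation) = 0.06*0.86*0.67 + 0.53*0.86*0.33 + 0.4*0.14*0.67 + 0.67*0.14*0.33 = 0.034572 + 0.150414 + 0.037520 + 0.030954 = 0.253460
Restricting to configurations with underwatering present: 0.037520 + 0.030954 = 0.068474.
P(underwatering | wilting, ¬pest infestation) = 0.068474 / 0.253460 ≈ 0.270

Pr(underwatering | wilting, ¬pest infestation) ≈ 0.270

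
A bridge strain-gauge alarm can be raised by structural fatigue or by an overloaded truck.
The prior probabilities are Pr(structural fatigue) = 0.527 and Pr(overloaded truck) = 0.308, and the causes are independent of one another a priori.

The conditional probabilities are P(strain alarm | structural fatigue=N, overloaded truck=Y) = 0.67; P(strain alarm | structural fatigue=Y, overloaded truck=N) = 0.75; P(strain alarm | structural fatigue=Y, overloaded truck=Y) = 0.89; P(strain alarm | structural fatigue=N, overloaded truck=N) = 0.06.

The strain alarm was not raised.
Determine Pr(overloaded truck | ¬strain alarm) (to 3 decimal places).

Pr(overloaded truck | ¬strain alarm) ≈ 0.142

By total probability over the 4 (structural fatigue, overloaded truck) configurations:
  P(¬strain alarm) = 0.94·0.473·0.692 + 0.33·0.473·0.308 + 0.25·0.527·0.692 + 0.11·0.527·0.308
        = 0.307677 + 0.048076 + 0.091171 + 0.017855 = 0.464779
Keeping only the overloaded truck-present terms gives 0.065931, so
  P(overloaded truck | ¬strain alarm) = 0.065931 / 0.464779 ≈ 0.142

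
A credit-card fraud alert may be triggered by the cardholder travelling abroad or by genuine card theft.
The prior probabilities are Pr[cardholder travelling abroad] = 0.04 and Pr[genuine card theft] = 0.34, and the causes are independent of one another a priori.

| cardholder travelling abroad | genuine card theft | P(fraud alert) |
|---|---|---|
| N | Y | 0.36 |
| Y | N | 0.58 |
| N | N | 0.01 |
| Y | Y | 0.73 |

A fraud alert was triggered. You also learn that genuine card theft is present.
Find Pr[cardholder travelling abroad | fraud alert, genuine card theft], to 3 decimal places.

Pr[cardholder travelling abroad | fraud alert, genuine card theft] ≈ 0.078

For the numerator, keep only cardholder travelling abroad=true terms: 0.73·0.04 = 0.029200
Denominator P(fraud alert | genuine card theft): 0.36·0.96 + 0.73·0.04 = 0.374800
Posterior = 0.029200 / 0.374800 ≈ 0.078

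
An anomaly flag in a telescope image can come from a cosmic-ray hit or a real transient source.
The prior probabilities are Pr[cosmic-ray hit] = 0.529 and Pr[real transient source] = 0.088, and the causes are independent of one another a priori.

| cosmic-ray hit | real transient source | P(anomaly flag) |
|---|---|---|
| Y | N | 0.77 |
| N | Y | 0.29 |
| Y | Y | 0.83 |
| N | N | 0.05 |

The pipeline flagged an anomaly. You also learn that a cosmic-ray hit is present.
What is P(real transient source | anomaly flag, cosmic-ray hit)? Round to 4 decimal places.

For the numerator, keep only real transient source=true terms: 0.83·0.088 = 0.073040
Denominator P(anomaly flag | cosmic-ray hit): 0.77·0.912 + 0.83·0.088 = 0.775280
Posterior = 0.073040 / 0.775280 ≈ 0.0942

P(real transient source | anomaly flag, cosmic-ray hit) ≈ 0.0942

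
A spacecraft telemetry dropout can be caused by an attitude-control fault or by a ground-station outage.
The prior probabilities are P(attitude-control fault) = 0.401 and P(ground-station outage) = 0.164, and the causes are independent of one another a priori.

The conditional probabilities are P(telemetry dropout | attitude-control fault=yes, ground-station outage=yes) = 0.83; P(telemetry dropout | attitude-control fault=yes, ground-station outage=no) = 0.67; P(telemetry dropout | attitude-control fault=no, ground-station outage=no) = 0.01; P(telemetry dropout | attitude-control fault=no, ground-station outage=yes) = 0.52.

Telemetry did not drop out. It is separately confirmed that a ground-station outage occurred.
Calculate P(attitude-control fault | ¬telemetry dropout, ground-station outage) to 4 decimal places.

P(attitude-control fault | ¬telemetry dropout, ground-station outage) ≈ 0.1917

P(¬telemetry dropout | ground-station outage) = 0.48*0.599 + 0.17*0.401 = 0.287520 + 0.068170 = 0.355690
Of this, 0.068170 comes from 0.17*0.401 (the attitude-control fault=true cases).
P(attitude-control fault | ¬telemetry dropout, ground-station outage) = 0.068170 / 0.355690 ≈ 0.1917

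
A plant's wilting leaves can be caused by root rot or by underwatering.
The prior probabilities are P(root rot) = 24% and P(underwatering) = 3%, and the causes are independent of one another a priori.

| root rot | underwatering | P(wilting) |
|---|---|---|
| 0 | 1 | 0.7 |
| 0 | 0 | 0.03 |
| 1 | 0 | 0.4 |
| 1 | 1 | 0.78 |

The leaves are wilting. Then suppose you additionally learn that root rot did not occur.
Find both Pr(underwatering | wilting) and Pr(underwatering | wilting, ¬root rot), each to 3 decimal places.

Pr(underwatering | wilting) ≈ 0.158; Pr(underwatering | wilting, ¬root rot) ≈ 0.419

For the numerator, keep only underwatering=true terms: 0.015960 + 0.005616 = 0.021576
The normalizing constant is 0.03·0.76·0.97 + 0.7·0.76·0.03 + 0.4·0.24·0.97 + 0.78·0.24·0.03 = 0.136812
Posterior = 0.021576 / 0.136812 ≈ 0.158

With the extra evidence:
P(wilting | ¬root rot) = 0.03·0.97 + 0.7·0.03 = 0.029100 + 0.021000 = 0.050100
Of this, 0.021000 comes from 0.7·0.03 (the underwatering=true cases).
So P(underwatering | wilting, ¬root rot) = 0.021000/0.050100 ≈ 0.419.
Ruling out root rot raises the posterior on underwatering — the flip side of explaining away.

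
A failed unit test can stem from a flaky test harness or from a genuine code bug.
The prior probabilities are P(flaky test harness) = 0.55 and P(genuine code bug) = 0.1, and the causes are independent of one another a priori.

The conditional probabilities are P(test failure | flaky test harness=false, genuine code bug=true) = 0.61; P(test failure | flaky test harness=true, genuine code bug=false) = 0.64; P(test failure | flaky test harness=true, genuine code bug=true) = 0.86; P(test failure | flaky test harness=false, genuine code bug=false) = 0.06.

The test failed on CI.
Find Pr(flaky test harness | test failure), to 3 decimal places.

P(test failure) = 0.06·0.45·0.9 + 0.61·0.45·0.1 + 0.64·0.55·0.9 + 0.86·0.55·0.1 = 0.024300 + 0.027450 + 0.316800 + 0.047300 = 0.415850
The flaky test harness-present share is 0.316800 + 0.047300 = 0.364100.
So P(flaky test harness | test failure) = 0.364100/0.415850 ≈ 0.876.

Pr(flaky test harness | test failure) ≈ 0.876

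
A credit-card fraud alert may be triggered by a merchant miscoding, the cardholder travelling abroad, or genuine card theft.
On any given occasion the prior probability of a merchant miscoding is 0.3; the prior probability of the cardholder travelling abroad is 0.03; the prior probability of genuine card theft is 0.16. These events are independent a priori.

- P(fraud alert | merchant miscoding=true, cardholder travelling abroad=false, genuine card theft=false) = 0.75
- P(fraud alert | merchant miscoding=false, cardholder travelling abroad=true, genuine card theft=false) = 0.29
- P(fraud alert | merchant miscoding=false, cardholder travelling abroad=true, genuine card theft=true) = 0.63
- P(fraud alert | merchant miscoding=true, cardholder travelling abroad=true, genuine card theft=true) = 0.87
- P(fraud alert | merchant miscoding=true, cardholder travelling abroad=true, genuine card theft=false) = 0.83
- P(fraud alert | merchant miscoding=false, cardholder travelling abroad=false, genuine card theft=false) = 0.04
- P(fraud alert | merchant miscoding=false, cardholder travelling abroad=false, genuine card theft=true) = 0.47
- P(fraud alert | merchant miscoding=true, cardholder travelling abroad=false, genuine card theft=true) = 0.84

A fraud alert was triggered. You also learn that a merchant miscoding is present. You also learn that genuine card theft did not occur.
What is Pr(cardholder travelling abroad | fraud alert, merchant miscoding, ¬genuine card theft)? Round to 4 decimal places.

Weight on cardholder travelling abroad=true, given the evidence: 0.83·0.03 = 0.024900
The normalizing constant is 0.75·0.97 + 0.83·0.03 = 0.752400
P(cardholder travelling abroad | fraud alert, merchant miscoding, ¬genuine card theft) = 0.024900/0.752400 ≈ 0.0331

Pr(cardholder travelling abroad | fraud alert, merchant miscoding, ¬genuine card theft) ≈ 0.0331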